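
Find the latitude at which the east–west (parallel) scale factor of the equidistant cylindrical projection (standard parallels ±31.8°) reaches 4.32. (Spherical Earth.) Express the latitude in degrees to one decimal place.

78.7°

With standard parallel φ₀ = 31.8°, the equirectangular projection gives x = Rλ cos φ₀, y = Rφ, so h = 1 and k = cos 31.8° / cos φ.
k = cos φ₀ / cos φ = 4.32  ⇒  cos φ = cos 31.8° / 4.32 = 0.1967.
φ = arccos(0.1967) ≈ 78.7°.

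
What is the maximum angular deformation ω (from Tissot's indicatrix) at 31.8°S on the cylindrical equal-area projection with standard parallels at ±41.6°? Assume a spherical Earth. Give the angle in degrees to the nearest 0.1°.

For cylindrical equal-area with standard parallel φ₀, h = cos φ / cos φ₀ and k = cos φ₀ / cos φ, so h·k = 1.
At 31.8°: h = 1.137, k = 0.8799; principal scales a = 1.137, b = 0.8799.
sin(ω/2) = (a − b)/(a + b) = 0.2567/2.016 = 0.1273, so ω = 2 arcsin(0.1273) ≈ 14.6°.

14.6°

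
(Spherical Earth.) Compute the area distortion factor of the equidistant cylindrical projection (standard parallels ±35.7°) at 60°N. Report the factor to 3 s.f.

1.62

With standard parallel φ₀ = 35.7°, the equirectangular projection gives x = Rλ cos φ₀, y = Rφ, so h = 1 and k = cos 35.7° / cos φ.
Areal scale = h·k = 1 × cos φ₀ / cos φ; at 60°, h = 1.000, k = 1.624, so h·k = 1.624.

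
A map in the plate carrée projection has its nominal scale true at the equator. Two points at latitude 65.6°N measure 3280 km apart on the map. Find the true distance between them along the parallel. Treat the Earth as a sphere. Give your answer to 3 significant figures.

Plate carrée maps x = Rλ, y = Rφ. The meridian scale is h = 1 and the parallel scale is k = 1/cos φ = sec φ.
Along the parallel at 65.6°, map distances are exaggerated by k = sec 65.6° = 2.421.
True distance = 3280 / 2.421 = 3280 × cos 65.6° ≈ 1350 km.

1350 km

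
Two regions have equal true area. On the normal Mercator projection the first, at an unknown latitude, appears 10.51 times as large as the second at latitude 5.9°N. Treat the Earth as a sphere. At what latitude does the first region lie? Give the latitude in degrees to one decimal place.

For equal true areas on Mercator, apparent areas scale as sec²φ, so the ratio is cos²φ₂ / cos²φ₁.
cos²φ₂ / cos²φ₁ = 10.51  ⇒  cos φ₁ = cos 5.9° / √10.51 = 0.9947/3.242 = 0.3068.
φ₁ = arccos(0.3068) ≈ 72.1°.

72.1°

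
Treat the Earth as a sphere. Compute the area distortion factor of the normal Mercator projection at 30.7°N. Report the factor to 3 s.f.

Mercator is conformal, so the point scale is isotropic: h = k = sec φ = 1/cos φ.
Areal scale = k² = sec²φ = 1/cos²(30.7°) = 1/0.8599² = 1.353.

1.35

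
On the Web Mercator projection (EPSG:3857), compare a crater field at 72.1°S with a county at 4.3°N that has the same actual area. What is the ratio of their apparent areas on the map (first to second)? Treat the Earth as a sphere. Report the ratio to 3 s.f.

Mercator is conformal with k = sec φ, so areal scale = k² = sec²φ.
At 72.1°: sec²(72.1°) = 1/0.3074² = 10.59.
At 4.3°: sec²(4.3°) = 1/0.9972² = 1.006.
Ratio = 10.59/1.006 = cos²(4.3°)/cos²(72.1°) ≈ 10.5.

10.5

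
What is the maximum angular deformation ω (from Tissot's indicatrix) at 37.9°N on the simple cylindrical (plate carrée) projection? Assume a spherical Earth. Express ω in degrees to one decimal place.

13.5°

In the plate carrée (x = Rλ, y = Rφ), meridians are true-scale (h = 1) and parallels are stretched by k = sec φ.
At 37.9°: h = 1.000, k = 1.267; principal scales a = 1.267, b = 1.000.
sin(ω/2) = (a − b)/(a + b) = 0.2673/2.267 = 0.1179, so ω = 2 arcsin(0.1179) ≈ 13.5°.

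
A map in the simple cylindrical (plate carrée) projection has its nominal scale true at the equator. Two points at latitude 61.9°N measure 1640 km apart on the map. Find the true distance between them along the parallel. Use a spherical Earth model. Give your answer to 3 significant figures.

In the plate carrée (x = Rλ, y = Rφ), meridians are true-scale (h = 1) and parallels are stretched by k = sec φ.
Along the parallel at 61.9°, map distances are exaggerated by k = sec 61.9° = 2.123.
True distance = 1640 / 2.123 = 1640 × cos 61.9° ≈ 772 km.

772 km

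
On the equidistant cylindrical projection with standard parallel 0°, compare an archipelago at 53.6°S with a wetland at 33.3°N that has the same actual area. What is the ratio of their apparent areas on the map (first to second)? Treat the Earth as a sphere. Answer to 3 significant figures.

1.41

For the equirectangular projection with φ₀ = 0 (plate carrée), h = 1 along meridians and k = sec φ along parallels.
Areal scale at 53.6°: h·k = 1.000 × 1.685 = 1.685.
Areal scale at 33.3°: h·k = 1.000 × 1.196 = 1.196.
Ratio = 1.685/1.196 ≈ 1.41.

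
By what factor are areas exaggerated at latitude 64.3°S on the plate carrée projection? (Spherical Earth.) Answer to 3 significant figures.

2.31

Plate carrée maps x = Rλ, y = Rφ. The meridian scale is h = 1 and the parallel scale is k = 1/cos φ = sec φ.
Areal scale = h·k = 1 × sec φ; at 64.3°, h = 1.000, k = 2.306, so h·k = 2.306.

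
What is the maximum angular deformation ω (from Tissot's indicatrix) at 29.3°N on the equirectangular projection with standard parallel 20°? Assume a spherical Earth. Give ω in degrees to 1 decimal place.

In the equirectangular projection with standard parallel φ₀ = 20° (x = Rλ cos φ₀, y = Rφ), meridians are true-scale (h = 1) and the parallel scale is k = cos φ₀ / cos φ.
At 29.3°: h = 1.000, k = 1.078; principal scales a = 1.078, b = 1.000.
sin(ω/2) = (a − b)/(a + b) = 0.07754/2.078 = 0.03732, so ω = 2 arcsin(0.03732) ≈ 4.3°.

4.3°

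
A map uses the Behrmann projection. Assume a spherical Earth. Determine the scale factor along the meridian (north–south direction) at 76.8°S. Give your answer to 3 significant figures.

0.264

The Behrmann projection is cylindrical equal-area with φ₀ = 30°. A cylindrical equal-area projection with standard parallel φ₀ has meridian scale h = cos φ / cos φ₀ and parallel scale k = cos φ₀ / cos φ (so areas are preserved, h·k = 1).
h = cos 76.8° / cos 30° = 0.2284/0.8660 = 0.2637.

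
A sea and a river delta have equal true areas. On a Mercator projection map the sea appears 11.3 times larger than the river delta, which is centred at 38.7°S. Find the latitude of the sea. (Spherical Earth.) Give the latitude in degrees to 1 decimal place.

On Mercator, (apparent₁)/(apparent₂) = sec²φ₁ / sec²φ₂ when true areas are equal.
cos²φ₂ / cos²φ₁ = 11.3  ⇒  cos φ₁ = cos 38.7° / √11.3 = 0.7804/3.362 = 0.2322.
φ₁ = arccos(0.2322) ≈ 76.6°.

76.6°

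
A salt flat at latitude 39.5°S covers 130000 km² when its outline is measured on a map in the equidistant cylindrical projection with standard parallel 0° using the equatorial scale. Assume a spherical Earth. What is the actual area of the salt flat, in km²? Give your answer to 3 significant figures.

100000 km²

In the plate carrée (x = Rλ, y = Rφ), meridians are true-scale (h = 1) and parallels are stretched by k = sec φ.
Areal scale = h·k = 1 × sec φ; at 39.5°, h = 1.000, k = 1.296, so h·k = 1.296.
True area = apparent / (areal scale) = 130000 / 1.296 ≈ 100000 km².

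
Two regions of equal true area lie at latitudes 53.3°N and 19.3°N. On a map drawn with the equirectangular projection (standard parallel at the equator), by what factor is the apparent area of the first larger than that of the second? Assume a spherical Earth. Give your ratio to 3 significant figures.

In the plate carrée (x = Rλ, y = Rφ), meridians are true-scale (h = 1) and parallels are stretched by k = sec φ.
Areal scale at 53.3°: h·k = 1.000 × 1.673 = 1.673.
Areal scale at 19.3°: h·k = 1.000 × 1.060 = 1.060.
Ratio = 1.673/1.060 ≈ 1.58.

1.58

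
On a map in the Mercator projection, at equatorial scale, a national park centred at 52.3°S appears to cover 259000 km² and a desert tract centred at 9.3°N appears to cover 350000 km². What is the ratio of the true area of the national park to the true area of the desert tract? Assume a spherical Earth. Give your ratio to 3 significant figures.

On Mercator the areal scale is sec²φ, so true area = apparent × cos²φ.
True area of national park: 259000 × cos²(52.3°) = 259000 × 0.3740 = 96860 km².
True area of desert tract: 350000 × cos²(9.3°) = 350000 × 0.9739 = 340900 km².
Ratio = 96860 / 340900 ≈ 0.284.

0.284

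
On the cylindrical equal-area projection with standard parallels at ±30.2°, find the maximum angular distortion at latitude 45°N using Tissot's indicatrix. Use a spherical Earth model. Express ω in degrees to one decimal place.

A cylindrical equal-area projection with standard parallel φ₀ has meridian scale h = cos φ / cos φ₀ and parallel scale k = cos φ₀ / cos φ (so areas are preserved, h·k = 1).
At 45°: h = 0.8182, k = 1.222; principal scales a = 1.222, b = 0.8182.
sin(ω/2) = (a − b)/(a + b) = 0.4041/2.040 = 0.1981, so ω = 2 arcsin(0.1981) ≈ 22.8°.

22.8°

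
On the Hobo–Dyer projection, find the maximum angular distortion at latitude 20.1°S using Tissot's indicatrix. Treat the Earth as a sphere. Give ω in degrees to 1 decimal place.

19.2°

The Hobo–Dyer projection is cylindrical equal-area with φ₀ = 37.5°. Cylindrical equal-area (φ₀ = 37.5°): h = cos φ / cos 37.5° along meridians, k = cos 37.5° / cos φ along parallels; h·k = 1.
At 20.1°: h = 1.184, k = 0.8448; principal scales a = 1.184, b = 0.8448.
sin(ω/2) = (a − b)/(a + b) = 0.3389/2.029 = 0.1671, so ω = 2 arcsin(0.1671) ≈ 19.2°.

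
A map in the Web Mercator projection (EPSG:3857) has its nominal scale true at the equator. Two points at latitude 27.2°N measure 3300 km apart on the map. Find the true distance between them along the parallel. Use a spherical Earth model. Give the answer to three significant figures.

Mercator is conformal, so the point scale is isotropic: h = k = sec φ = 1/cos φ.
Along the parallel at 27.2°, map distances are exaggerated by k = sec 27.2° = 1.124.
True distance = 3300 / 1.124 = 3300 × cos 27.2° ≈ 2940 km.

2940 km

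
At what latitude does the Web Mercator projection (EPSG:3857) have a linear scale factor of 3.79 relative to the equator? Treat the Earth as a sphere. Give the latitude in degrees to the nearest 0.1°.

Mercator scale is k = sec φ = 1/cos φ.
1/cos φ = 3.79  ⇒  cos φ = 0.2639  ⇒  φ = arccos(0.2639) ≈ 74.7°.

74.7°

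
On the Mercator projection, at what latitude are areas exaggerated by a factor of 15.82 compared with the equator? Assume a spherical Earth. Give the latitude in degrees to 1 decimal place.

Mercator areal scale is sec²φ.
sec²φ = 15.82  ⇒  cos²φ = 0.06321  ⇒  cos φ = 0.2514.
φ = arccos(0.2514) ≈ 75.4°.

75.4°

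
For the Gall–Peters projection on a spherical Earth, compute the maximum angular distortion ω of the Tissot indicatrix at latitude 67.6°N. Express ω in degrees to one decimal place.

Gall–Peters is a cylindrical equal-area projection with standard parallels at ±45°. For cylindrical equal-area with standard parallel φ₀, h = cos φ / cos φ₀ and k = cos φ₀ / cos φ, so h·k = 1.
At 67.6°: h = 0.5389, k = 1.856; principal scales a = 1.856, b = 0.5389.
sin(ω/2) = (a − b)/(a + b) = 1.317/2.394 = 0.5499, so ω = 2 arcsin(0.5499) ≈ 66.7°.

66.7°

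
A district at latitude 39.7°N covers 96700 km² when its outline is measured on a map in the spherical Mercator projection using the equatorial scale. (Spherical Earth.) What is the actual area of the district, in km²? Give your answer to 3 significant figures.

For Mercator, h = k = sec φ (a conformal cylindrical projection has a single point scale, 1/cos φ).
Areal scale = k² = sec²φ = 1/cos²(39.7°) = 1/0.7694² = 1.689.
True area = apparent / (areal scale) = 96700 / 1.689 ≈ 57200 km².

57200 km²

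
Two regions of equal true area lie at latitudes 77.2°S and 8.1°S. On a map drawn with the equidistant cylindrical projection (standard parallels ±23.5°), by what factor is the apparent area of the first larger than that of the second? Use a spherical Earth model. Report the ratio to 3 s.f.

The equidistant cylindrical projection with φ₀ = 23.5° has h = 1 (meridians true) and k = cos φ₀ / cos φ along parallels.
Areal scale at 77.2°: h·k = 1.000 × 4.139 = 4.139.
Areal scale at 8.1°: h·k = 1.000 × 0.9263 = 0.9263.
Ratio = 4.139/0.9263 ≈ 4.47.

4.47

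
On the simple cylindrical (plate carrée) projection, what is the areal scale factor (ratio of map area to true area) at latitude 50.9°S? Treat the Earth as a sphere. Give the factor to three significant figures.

1.59

For the equirectangular projection with φ₀ = 0 (plate carrée), h = 1 along meridians and k = sec φ along parallels.
Areal scale = h·k = 1 × sec φ; at 50.9°, h = 1.000, k = 1.586, so h·k = 1.586.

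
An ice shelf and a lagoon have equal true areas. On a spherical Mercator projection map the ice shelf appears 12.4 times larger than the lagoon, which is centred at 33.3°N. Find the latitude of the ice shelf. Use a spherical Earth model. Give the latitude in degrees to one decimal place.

76.3°

On Mercator, (apparent₁)/(apparent₂) = sec²φ₁ / sec²φ₂ when true areas are equal.
cos²φ₂ / cos²φ₁ = 12.4  ⇒  cos φ₁ = cos 33.3° / √12.4 = 0.8358/3.521 = 0.2374.
φ₁ = arccos(0.2374) ≈ 76.3°.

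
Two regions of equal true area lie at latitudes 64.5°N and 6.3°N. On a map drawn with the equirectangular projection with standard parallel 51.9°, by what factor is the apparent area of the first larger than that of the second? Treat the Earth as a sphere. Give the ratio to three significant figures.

In the equirectangular projection with standard parallel φ₀ = 51.9° (x = Rλ cos φ₀, y = Rφ), meridians are true-scale (h = 1) and the parallel scale is k = cos φ₀ / cos φ.
Areal scale at 64.5°: h·k = 1.000 × 1.433 = 1.433.
Areal scale at 6.3°: h·k = 1.000 × 0.6208 = 0.6208.
Ratio = 1.433/0.6208 ≈ 2.31.

2.31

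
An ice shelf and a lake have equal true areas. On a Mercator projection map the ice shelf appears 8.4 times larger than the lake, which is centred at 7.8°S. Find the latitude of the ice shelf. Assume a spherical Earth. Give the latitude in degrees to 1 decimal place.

Mercator areal scale is sec²φ, so apparent-area ratio = sec²φ₁ / sec²φ₂ = cos²φ₂ / cos²φ₁.
cos²φ₂ / cos²φ₁ = 8.4  ⇒  cos φ₁ = cos 7.8° / √8.4 = 0.9907/2.898 = 0.3418.
φ₁ = arccos(0.3418) ≈ 70.0°.

70.0°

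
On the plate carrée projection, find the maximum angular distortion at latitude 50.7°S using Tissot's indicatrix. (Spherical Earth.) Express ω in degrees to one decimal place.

Plate carrée maps x = Rλ, y = Rφ. The meridian scale is h = 1 and the parallel scale is k = 1/cos φ = sec φ.
At 50.7°: h = 1.000, k = 1.579; principal scales a = 1.579, b = 1.000.
sin(ω/2) = (a − b)/(a + b) = 0.5788/2.579 = 0.2245, so ω = 2 arcsin(0.2245) ≈ 25.9°.

25.9°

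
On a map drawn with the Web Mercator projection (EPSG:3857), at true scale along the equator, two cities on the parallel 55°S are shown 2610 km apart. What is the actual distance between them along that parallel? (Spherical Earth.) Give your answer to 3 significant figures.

1500 km

Mercator is conformal, so the point scale is isotropic: h = k = sec φ = 1/cos φ.
Along the parallel at 55°, map distances are exaggerated by k = sec 55° = 1.743.
True distance = 2610 / 1.743 = 2610 × cos 55° ≈ 1500 km.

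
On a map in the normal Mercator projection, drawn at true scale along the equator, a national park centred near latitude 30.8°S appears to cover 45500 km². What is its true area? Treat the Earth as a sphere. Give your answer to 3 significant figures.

33600 km²

For Mercator, h = k = sec φ (a conformal cylindrical projection has a single point scale, 1/cos φ).
Areal scale = k² = sec²φ = 1/cos²(30.8°) = 1/0.8590² = 1.355.
True area = apparent / (areal scale) = 45500 / 1.355 ≈ 33600 km².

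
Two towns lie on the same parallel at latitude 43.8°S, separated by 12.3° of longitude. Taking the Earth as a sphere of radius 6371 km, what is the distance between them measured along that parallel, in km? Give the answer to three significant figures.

Arc length along a parallel = R cos φ · Δλ (with Δλ in radians).
= 6371 × cos 43.8° × (12.3° × π/180) = 6371 × 0.7218 × 0.2147 ≈ 987 km.

987 km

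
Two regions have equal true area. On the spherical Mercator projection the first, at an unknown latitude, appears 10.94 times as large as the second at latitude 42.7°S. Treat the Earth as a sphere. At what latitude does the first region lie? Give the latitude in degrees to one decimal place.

On Mercator, (apparent₁)/(apparent₂) = sec²φ₁ / sec²φ₂ when true areas are equal.
cos²φ₂ / cos²φ₁ = 10.94  ⇒  cos φ₁ = cos 42.7° / √10.94 = 0.7349/3.308 = 0.2222.
φ₁ = arccos(0.2222) ≈ 77.2°.

77.2°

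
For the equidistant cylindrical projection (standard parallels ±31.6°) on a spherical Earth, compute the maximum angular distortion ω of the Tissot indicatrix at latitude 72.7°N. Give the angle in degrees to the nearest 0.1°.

57.7°

The equidistant cylindrical projection with φ₀ = 31.6° has h = 1 (meridians true) and k = cos φ₀ / cos φ along parallels.
At 72.7°: h = 1.000, k = 2.864; principal scales a = 2.864, b = 1.000.
sin(ω/2) = (a − b)/(a + b) = 1.864/3.864 = 0.4824, so ω = 2 arcsin(0.4824) ≈ 57.7°.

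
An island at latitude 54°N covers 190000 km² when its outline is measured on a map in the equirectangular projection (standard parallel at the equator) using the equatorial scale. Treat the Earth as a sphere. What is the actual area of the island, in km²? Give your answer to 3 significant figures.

In the plate carrée (x = Rλ, y = Rφ), meridians are true-scale (h = 1) and parallels are stretched by k = sec φ.
Areal scale = h·k = 1 × sec φ; at 54°, h = 1.000, k = 1.701, so h·k = 1.701.
True area = apparent / (areal scale) = 190000 / 1.701 ≈ 112000 km².

112000 km²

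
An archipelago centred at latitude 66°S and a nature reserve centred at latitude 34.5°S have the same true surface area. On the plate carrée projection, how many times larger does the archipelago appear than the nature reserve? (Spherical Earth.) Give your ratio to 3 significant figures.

2.03

For the equirectangular projection with φ₀ = 0 (plate carrée), h = 1 along meridians and k = sec φ along parallels.
Areal scale at 66°: h·k = 1.000 × 2.459 = 2.459.
Areal scale at 34.5°: h·k = 1.000 × 1.213 = 1.213.
Ratio = 2.459/1.213 ≈ 2.03.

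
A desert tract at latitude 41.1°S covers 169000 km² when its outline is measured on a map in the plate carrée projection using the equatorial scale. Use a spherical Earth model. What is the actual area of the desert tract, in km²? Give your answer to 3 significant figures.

127000 km²

Plate carrée maps x = Rλ, y = Rφ. The meridian scale is h = 1 and the parallel scale is k = 1/cos φ = sec φ.
Areal scale = h·k = 1 × sec φ; at 41.1°, h = 1.000, k = 1.327, so h·k = 1.327.
True area = apparent / (areal scale) = 169000 / 1.327 ≈ 127000 km².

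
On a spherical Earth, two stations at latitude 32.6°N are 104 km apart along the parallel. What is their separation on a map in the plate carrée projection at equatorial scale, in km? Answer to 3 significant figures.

123 km

Plate carrée maps x = Rλ, y = Rφ. The meridian scale is h = 1 and the parallel scale is k = 1/cos φ = sec φ.
Along the parallel, k = sec 32.6° = 1/0.8425 = 1.187.
Map distance = 104 × 1.187 ≈ 123 km.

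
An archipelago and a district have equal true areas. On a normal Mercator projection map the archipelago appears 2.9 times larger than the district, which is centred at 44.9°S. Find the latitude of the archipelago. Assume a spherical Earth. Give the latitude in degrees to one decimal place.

On Mercator, (apparent₁)/(apparent₂) = sec²φ₁ / sec²φ₂ when true areas are equal.
cos²φ₂ / cos²φ₁ = 2.9  ⇒  cos φ₁ = cos 44.9° / √2.9 = 0.7083/1.703 = 0.4160.
φ₁ = arccos(0.4160) ≈ 65.4°.

65.4°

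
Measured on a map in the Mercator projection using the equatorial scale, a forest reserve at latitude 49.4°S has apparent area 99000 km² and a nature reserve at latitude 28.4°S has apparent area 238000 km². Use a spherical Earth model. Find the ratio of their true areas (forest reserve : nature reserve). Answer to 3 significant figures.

0.228

Mercator's areal exaggeration is sec²φ; hence true area = (apparent area) · cos²φ.
True area of forest reserve: 99000 × cos²(49.4°) = 99000 × 0.4235 = 41930 km².
True area of nature reserve: 238000 × cos²(28.4°) = 238000 × 0.7738 = 184200 km².
Ratio = 41930 / 184200 ≈ 0.228.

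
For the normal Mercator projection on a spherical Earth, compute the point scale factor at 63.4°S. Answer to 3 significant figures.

Mercator is conformal, so the point scale is isotropic: h = k = sec φ = 1/cos φ.
k = 1/cos 63.4° = 1/0.4478 = 2.233.

2.23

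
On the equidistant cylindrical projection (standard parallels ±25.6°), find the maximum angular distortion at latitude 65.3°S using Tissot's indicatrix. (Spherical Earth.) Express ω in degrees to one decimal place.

43.0°

With standard parallel φ₀ = 25.6°, the equirectangular projection gives x = Rλ cos φ₀, y = Rφ, so h = 1 and k = cos 25.6° / cos φ.
At 65.3°: h = 1.000, k = 2.158; principal scales a = 2.158, b = 1.000.
sin(ω/2) = (a − b)/(a + b) = 1.158/3.158 = 0.3667, so ω = 2 arcsin(0.3667) ≈ 43.0°.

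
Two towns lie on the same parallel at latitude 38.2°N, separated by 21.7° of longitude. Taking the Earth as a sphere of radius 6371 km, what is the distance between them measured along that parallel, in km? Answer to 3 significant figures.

Arc length along a parallel = R cos φ · Δλ (with Δλ in radians).
= 6371 × cos 38.2° × (21.7° × π/180) = 6371 × 0.7859 × 0.3787 ≈ 1900 km.

1900 km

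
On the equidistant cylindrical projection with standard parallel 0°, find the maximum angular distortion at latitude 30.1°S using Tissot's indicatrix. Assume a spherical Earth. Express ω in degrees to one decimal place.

For the equirectangular projection with φ₀ = 0 (plate carrée), h = 1 along meridians and k = sec φ along parallels.
At 30.1°: h = 1.000, k = 1.156; principal scales a = 1.156, b = 1.000.
sin(ω/2) = (a − b)/(a + b) = 0.1559/2.156 = 0.07230, so ω = 2 arcsin(0.07230) ≈ 8.3°.

8.3°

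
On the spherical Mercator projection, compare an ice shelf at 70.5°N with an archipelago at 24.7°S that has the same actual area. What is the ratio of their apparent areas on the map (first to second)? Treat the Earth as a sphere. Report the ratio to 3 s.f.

7.41

On Mercator, area is exaggerated by sec²φ = 1/cos²φ.
At 70.5°: sec²(70.5°) = 1/0.3338² = 8.974.
At 24.7°: sec²(24.7°) = 1/0.9085² = 1.212.
Ratio = 8.974/1.212 = cos²(24.7°)/cos²(70.5°) ≈ 7.41.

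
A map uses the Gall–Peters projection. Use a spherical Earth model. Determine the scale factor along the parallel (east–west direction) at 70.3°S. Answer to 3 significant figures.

2.10

Gall–Peters is a cylindrical equal-area projection with standard parallels at ±45°. Cylindrical equal-area (φ₀ = 45°): h = cos φ / cos 45° along meridians, k = cos 45° / cos φ along parallels; h·k = 1.
k = cos 45° / cos 70.3° = 0.7071/0.3371 = 2.098.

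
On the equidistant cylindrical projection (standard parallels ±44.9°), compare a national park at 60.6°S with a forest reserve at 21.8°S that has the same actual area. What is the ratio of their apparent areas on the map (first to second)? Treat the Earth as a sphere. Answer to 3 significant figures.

The equidistant cylindrical projection with φ₀ = 44.9° has h = 1 (meridians true) and k = cos φ₀ / cos φ along parallels.
Areal scale at 60.6°: h·k = 1.000 × 1.443 = 1.443.
Areal scale at 21.8°: h·k = 1.000 × 0.7629 = 0.7629.
Ratio = 1.443/0.7629 ≈ 1.89.

1.89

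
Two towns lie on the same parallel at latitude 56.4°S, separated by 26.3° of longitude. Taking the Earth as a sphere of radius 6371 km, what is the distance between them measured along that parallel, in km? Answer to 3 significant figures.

1620 km

Arc length along a parallel = R cos φ · Δλ (with Δλ in radians).
= 6371 × cos 56.4° × (26.3° × π/180) = 6371 × 0.5534 × 0.4590 ≈ 1620 km.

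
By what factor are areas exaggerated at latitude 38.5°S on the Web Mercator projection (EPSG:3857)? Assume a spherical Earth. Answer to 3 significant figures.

The Mercator projection is conformal; its linear scale factor is the same in every direction and equals sec φ = 1/cos φ.
Areal scale = k² = sec²φ = 1/cos²(38.5°) = 1/0.7826² = 1.633.

1.63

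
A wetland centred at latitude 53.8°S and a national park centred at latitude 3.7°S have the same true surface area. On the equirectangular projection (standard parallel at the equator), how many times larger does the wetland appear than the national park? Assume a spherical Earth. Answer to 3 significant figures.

In the plate carrée (x = Rλ, y = Rφ), meridians are true-scale (h = 1) and parallels are stretched by k = sec φ.
Areal scale at 53.8°: h·k = 1.000 × 1.693 = 1.693.
Areal scale at 3.7°: h·k = 1.000 × 1.002 = 1.002.
Ratio = 1.693/1.002 ≈ 1.69.

1.69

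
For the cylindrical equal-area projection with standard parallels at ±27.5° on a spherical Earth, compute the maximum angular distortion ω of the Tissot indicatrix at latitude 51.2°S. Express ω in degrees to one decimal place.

39.0°

A cylindrical equal-area projection with standard parallel φ₀ has meridian scale h = cos φ / cos φ₀ and parallel scale k = cos φ₀ / cos φ (so areas are preserved, h·k = 1).
At 51.2°: h = 0.7064, k = 1.416; principal scales a = 1.416, b = 0.7064.
sin(ω/2) = (a − b)/(a + b) = 0.7092/2.122 = 0.3342, so ω = 2 arcsin(0.3342) ≈ 39.0°.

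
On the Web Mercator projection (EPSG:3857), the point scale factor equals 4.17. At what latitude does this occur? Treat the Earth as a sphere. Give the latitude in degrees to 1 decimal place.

Mercator scale is k = sec φ = 1/cos φ.
1/cos φ = 4.17  ⇒  cos φ = 0.2398  ⇒  φ = arccos(0.2398) ≈ 76.1°.

76.1°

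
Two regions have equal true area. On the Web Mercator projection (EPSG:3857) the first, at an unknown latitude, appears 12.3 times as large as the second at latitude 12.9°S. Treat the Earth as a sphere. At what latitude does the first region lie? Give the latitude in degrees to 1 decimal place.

Mercator areal scale is sec²φ, so apparent-area ratio = sec²φ₁ / sec²φ₂ = cos²φ₂ / cos²φ₁.
cos²φ₂ / cos²φ₁ = 12.3  ⇒  cos φ₁ = cos 12.9° / √12.3 = 0.9748/3.507 = 0.2779.
φ₁ = arccos(0.2779) ≈ 73.9°.

73.9°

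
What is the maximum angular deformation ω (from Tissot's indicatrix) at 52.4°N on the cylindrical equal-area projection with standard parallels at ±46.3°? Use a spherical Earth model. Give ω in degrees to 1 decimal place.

14.2°

Cylindrical equal-area (φ₀ = 46.3°): h = cos φ / cos 46.3° along meridians, k = cos 46.3° / cos φ along parallels; h·k = 1.
At 52.4°: h = 0.8831, k = 1.132; principal scales a = 1.132, b = 0.8831.
sin(ω/2) = (a − b)/(a + b) = 0.2492/2.015 = 0.1236, so ω = 2 arcsin(0.1236) ≈ 14.2°.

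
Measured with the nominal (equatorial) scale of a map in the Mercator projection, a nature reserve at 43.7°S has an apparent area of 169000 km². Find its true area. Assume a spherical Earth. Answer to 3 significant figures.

Mercator is conformal, so the point scale is isotropic: h = k = sec φ = 1/cos φ.
Areal scale = k² = sec²φ = 1/cos²(43.7°) = 1/0.7230² = 1.913.
True area = apparent / (areal scale) = 169000 / 1.913 ≈ 88300 km².

88300 km²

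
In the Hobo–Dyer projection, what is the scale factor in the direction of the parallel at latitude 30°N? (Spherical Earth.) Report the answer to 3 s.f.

0.916

Hobo–Dyer is a cylindrical equal-area projection with standard parallels at ±37.5°. For cylindrical equal-area with standard parallel φ₀, h = cos φ / cos φ₀ and k = cos φ₀ / cos φ, so h·k = 1.
k = cos 37.5° / cos 30° = 0.7934/0.8660 = 0.9161.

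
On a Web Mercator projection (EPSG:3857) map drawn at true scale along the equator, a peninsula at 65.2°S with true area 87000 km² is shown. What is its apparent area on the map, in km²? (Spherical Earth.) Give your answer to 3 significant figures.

494000 km²

Mercator is conformal, so the point scale is isotropic: h = k = sec φ = 1/cos φ.
Areal scale = k² = sec²φ = 1/cos²(65.2°) = 1/0.4195² = 5.684.
Apparent area = 87000 × 5.684 ≈ 494000 km².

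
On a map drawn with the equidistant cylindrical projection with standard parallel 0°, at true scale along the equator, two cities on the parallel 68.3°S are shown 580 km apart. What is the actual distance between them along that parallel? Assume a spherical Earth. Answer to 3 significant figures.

214 km

In the plate carrée (x = Rλ, y = Rφ), meridians are true-scale (h = 1) and parallels are stretched by k = sec φ.
Along the parallel at 68.3°, map distances are exaggerated by k = sec 68.3° = 2.705.
True distance = 580 / 2.705 = 580 × cos 68.3° ≈ 214 km.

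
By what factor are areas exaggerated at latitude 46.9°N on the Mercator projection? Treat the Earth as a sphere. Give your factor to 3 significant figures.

2.14

For Mercator, h = k = sec φ (a conformal cylindrical projection has a single point scale, 1/cos φ).
Areal scale = k² = sec²φ = 1/cos²(46.9°) = 1/0.6833² = 2.142.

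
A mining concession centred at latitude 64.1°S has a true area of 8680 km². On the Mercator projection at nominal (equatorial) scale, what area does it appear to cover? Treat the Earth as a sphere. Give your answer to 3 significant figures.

The Mercator projection is conformal; its linear scale factor is the same in every direction and equals sec φ = 1/cos φ.
Areal scale = k² = sec²φ = 1/cos²(64.1°) = 1/0.4368² = 5.241.
Apparent area = 8680 × 5.241 ≈ 45500 km².

45500 km²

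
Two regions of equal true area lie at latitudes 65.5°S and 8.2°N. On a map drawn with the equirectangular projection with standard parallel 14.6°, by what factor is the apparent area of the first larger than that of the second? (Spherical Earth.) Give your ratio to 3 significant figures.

2.39

In the equirectangular projection with standard parallel φ₀ = 14.6° (x = Rλ cos φ₀, y = Rφ), meridians are true-scale (h = 1) and the parallel scale is k = cos φ₀ / cos φ.
Areal scale at 65.5°: h·k = 1.000 × 2.334 = 2.334.
Areal scale at 8.2°: h·k = 1.000 × 0.9777 = 0.9777.
Ratio = 2.334/0.9777 ≈ 2.39.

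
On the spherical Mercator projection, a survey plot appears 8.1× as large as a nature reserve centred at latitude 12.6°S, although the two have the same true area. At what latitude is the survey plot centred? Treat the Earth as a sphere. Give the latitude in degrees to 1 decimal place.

69.9°

For equal true areas on Mercator, apparent areas scale as sec²φ, so the ratio is cos²φ₂ / cos²φ₁.
cos²φ₂ / cos²φ₁ = 8.1  ⇒  cos φ₁ = cos 12.6° / √8.1 = 0.9759/2.846 = 0.3429.
φ₁ = arccos(0.3429) ≈ 69.9°.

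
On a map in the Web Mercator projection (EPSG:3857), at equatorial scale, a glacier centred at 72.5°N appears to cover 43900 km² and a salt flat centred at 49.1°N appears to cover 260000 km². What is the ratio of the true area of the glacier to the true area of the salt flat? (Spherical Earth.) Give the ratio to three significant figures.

Since Mercator area scale is 1/cos²φ, the true area equals the apparent area multiplied by cos²φ.
True area of glacier: 43900 × cos²(72.5°) = 43900 × 0.09042 = 3970 km².
True area of salt flat: 260000 × cos²(49.1°) = 260000 × 0.4287 = 111500 km².
Ratio = 3970 / 111500 ≈ 0.0356.

0.0356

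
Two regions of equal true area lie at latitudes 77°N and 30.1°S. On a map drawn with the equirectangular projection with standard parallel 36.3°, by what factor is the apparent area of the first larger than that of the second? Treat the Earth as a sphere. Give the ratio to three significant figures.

3.85

The equidistant cylindrical projection with φ₀ = 36.3° has h = 1 (meridians true) and k = cos φ₀ / cos φ along parallels.
Areal scale at 77°: h·k = 1.000 × 3.583 = 3.583.
Areal scale at 30.1°: h·k = 1.000 × 0.9315 = 0.9315.
Ratio = 3.583/0.9315 ≈ 3.85.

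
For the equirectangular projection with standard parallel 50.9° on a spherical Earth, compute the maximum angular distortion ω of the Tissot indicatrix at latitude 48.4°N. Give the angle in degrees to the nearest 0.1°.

2.9°

The equidistant cylindrical projection with φ₀ = 50.9° has h = 1 (meridians true) and k = cos φ₀ / cos φ along parallels.
At 48.4°: h = 1.000, k = 0.9499; principal scales a = 1.000, b = 0.9499.
sin(ω/2) = (a − b)/(a + b) = 0.05008/1.950 = 0.02568, so ω = 2 arcsin(0.02568) ≈ 2.9°.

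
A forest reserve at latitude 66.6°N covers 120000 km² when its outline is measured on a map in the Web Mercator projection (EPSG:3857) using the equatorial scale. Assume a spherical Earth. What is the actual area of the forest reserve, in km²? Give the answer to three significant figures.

For Mercator, h = k = sec φ (a conformal cylindrical projection has a single point scale, 1/cos φ).
Areal scale = k² = sec²φ = 1/cos²(66.6°) = 1/0.3971² = 6.340.
True area = apparent / (areal scale) = 120000 / 6.340 ≈ 18900 km².

18900 km²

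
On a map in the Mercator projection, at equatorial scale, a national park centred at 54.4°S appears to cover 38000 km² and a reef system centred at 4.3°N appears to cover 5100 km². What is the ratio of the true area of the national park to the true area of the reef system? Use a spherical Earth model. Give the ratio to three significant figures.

2.54

Since Mercator area scale is 1/cos²φ, the true area equals the apparent area multiplied by cos²φ.
True area of national park: 38000 × cos²(54.4°) = 38000 × 0.3389 = 12880 km².
True area of reef system: 5100 × cos²(4.3°) = 5100 × 0.9944 = 5071 km².
Ratio = 12880 / 5071 ≈ 2.54.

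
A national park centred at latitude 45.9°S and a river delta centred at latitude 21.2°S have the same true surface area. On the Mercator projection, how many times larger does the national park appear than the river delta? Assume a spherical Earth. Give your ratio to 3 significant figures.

1.79

On Mercator, area is exaggerated by sec²φ = 1/cos²φ.
At 45.9°: sec²(45.9°) = 1/0.6959² = 2.065.
At 21.2°: sec²(21.2°) = 1/0.9323² = 1.150.
Ratio = 2.065/1.150 = cos²(21.2°)/cos²(45.9°) ≈ 1.79.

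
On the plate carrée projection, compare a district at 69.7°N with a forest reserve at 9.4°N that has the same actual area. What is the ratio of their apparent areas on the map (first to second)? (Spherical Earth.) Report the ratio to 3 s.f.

Plate carrée maps x = Rλ, y = Rφ. The meridian scale is h = 1 and the parallel scale is k = 1/cos φ = sec φ.
Areal scale at 69.7°: h·k = 1.000 × 2.882 = 2.882.
Areal scale at 9.4°: h·k = 1.000 × 1.014 = 1.014.
Ratio = 2.882/1.014 ≈ 2.84.

2.84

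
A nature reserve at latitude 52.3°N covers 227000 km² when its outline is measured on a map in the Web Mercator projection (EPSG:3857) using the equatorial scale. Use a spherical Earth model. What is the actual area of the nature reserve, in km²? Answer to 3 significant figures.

Mercator is conformal, so the point scale is isotropic: h = k = sec φ = 1/cos φ.
Areal scale = k² = sec²φ = 1/cos²(52.3°) = 1/0.6115² = 2.674.
True area = apparent / (areal scale) = 227000 / 2.674 ≈ 84900 km².

84900 km²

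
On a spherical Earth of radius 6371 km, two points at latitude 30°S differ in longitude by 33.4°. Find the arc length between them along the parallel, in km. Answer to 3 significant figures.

3220 km

Arc length along a parallel = R cos φ · Δλ (with Δλ in radians).
= 6371 × cos 30° × (33.4° × π/180) = 6371 × 0.8660 × 0.5829 ≈ 3220 km.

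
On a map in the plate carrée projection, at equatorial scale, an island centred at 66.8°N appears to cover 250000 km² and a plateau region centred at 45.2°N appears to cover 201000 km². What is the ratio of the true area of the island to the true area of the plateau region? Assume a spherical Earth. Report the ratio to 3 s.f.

Plate carrée has h = 1 and k = sec φ, giving areal scale sec φ; true area = (apparent area) · cos φ.
True area of island: 250000 × cos(66.8°) = 250000 × 0.3939 = 98490 km².
True area of plateau region: 201000 × cos(45.2°) = 201000 × 0.7046 = 141600 km².
Ratio = 98490 / 141600 ≈ 0.695.

0.695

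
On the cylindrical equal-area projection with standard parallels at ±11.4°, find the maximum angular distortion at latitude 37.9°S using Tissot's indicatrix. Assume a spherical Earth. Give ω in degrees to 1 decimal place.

24.7°

For cylindrical equal-area with standard parallel φ₀, h = cos φ / cos φ₀ and k = cos φ₀ / cos φ, so h·k = 1.
At 37.9°: h = 0.8050, k = 1.242; principal scales a = 1.242, b = 0.8050.
sin(ω/2) = (a − b)/(a + b) = 0.4373/2.047 = 0.2136, so ω = 2 arcsin(0.2136) ≈ 24.7°.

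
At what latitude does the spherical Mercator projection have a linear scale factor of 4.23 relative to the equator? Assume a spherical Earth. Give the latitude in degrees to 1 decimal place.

Mercator scale is k = sec φ = 1/cos φ.
1/cos φ = 4.23  ⇒  cos φ = 0.2364  ⇒  φ = arccos(0.2364) ≈ 76.3°.

76.3°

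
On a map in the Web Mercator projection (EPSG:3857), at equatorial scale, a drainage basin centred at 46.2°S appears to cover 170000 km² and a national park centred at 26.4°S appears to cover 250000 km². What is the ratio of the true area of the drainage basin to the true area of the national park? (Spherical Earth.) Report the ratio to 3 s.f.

0.406

On Mercator the areal scale is sec²φ, so true area = apparent × cos²φ.
True area of drainage basin: 170000 × cos²(46.2°) = 170000 × 0.4791 = 81440 km².
True area of national park: 250000 × cos²(26.4°) = 250000 × 0.8023 = 200600 km².
Ratio = 81440 / 200600 ≈ 0.406.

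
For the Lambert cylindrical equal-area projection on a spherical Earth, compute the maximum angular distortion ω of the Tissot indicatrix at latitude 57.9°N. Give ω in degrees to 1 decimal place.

The Lambert cylindrical equal-area projection is the cylindrical equal-area projection with its standard parallel at the equator (φ₀ = 0). Cylindrical equal-area (φ₀ = 0°): h = cos φ / cos 0° along meridians, k = cos 0° / cos φ along parallels; h·k = 1.
At 57.9°: h = 0.5314, k = 1.882; principal scales a = 1.882, b = 0.5314.
sin(ω/2) = (a − b)/(a + b) = 1.350/2.413 = 0.5596, so ω = 2 arcsin(0.5596) ≈ 68.1°.

68.1°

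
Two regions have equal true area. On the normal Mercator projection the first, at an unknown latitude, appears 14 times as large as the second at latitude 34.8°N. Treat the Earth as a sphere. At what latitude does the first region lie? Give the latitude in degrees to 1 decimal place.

77.3°

Mercator areal scale is sec²φ, so apparent-area ratio = sec²φ₁ / sec²φ₂ = cos²φ₂ / cos²φ₁.
cos²φ₂ / cos²φ₁ = 14  ⇒  cos φ₁ = cos 34.8° / √14 = 0.8211/3.742 = 0.2195.
φ₁ = arccos(0.2195) ≈ 77.3°.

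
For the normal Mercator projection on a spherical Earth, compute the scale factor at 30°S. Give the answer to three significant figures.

For Mercator, h = k = sec φ (a conformal cylindrical projection has a single point scale, 1/cos φ).
k = 1/cos 30° = 1/0.8660 = 1.155.

1.15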